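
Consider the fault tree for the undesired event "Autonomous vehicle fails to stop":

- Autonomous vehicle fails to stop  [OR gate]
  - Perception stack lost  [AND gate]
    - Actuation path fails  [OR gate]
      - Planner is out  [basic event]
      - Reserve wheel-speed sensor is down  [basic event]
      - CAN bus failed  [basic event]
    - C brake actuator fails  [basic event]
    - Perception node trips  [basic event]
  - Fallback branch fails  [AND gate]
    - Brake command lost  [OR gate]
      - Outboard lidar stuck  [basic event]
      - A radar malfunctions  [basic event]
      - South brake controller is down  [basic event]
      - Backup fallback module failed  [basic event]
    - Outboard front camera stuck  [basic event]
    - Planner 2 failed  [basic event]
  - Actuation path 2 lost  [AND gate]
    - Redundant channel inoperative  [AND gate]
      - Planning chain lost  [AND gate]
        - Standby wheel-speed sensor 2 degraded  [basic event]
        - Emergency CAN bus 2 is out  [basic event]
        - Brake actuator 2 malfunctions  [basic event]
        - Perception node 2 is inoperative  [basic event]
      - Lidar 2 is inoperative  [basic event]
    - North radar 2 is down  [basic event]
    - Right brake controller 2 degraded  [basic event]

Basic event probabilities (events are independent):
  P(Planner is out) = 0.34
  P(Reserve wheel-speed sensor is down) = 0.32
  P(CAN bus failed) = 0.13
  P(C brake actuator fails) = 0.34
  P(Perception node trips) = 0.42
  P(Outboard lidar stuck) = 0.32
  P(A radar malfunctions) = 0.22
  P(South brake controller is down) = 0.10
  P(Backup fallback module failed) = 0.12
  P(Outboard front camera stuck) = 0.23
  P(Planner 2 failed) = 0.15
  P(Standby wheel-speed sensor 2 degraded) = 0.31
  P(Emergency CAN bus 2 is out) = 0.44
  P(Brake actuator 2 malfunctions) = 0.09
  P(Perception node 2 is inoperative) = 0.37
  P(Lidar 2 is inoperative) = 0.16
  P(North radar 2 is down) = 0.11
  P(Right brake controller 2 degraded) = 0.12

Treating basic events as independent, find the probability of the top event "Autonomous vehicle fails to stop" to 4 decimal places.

0.1053

P(Actuation path fails) [OR] = 1 − (1−0.34) × (1−0.32) × (1−0.13) = 0.609544
P(Perception stack lost) [AND] = 0.609544 × 0.34 × 0.42 = 0.087043
P(Brake command lost) [OR] = 1 − (1−0.32) × (1−0.22) × (1−0.10) × (1−0.12) = 0.579923
P(Fallback branch fails) [AND] = 0.579923 × 0.23 × 0.15 = 0.020007
P(Planning chain lost) [AND] = 0.31 × 0.44 × 0.09 × 0.37 = 0.004542
P(Redundant channel inoperative) [AND] = 0.004542 × 0.16 = 0.000727
P(Actuation path 2 lost) [AND] = 0.000727 × 0.11 × 0.12 = 0.000010
P(Autonomous vehicle fails to stop) [OR] = 1 − (1−0.087043) × (1−0.020007) × (1−0.000010) = 0.105317
Rounded to 4 decimal places: P(Autonomous vehicle fails to stop) ≈ 0.1053.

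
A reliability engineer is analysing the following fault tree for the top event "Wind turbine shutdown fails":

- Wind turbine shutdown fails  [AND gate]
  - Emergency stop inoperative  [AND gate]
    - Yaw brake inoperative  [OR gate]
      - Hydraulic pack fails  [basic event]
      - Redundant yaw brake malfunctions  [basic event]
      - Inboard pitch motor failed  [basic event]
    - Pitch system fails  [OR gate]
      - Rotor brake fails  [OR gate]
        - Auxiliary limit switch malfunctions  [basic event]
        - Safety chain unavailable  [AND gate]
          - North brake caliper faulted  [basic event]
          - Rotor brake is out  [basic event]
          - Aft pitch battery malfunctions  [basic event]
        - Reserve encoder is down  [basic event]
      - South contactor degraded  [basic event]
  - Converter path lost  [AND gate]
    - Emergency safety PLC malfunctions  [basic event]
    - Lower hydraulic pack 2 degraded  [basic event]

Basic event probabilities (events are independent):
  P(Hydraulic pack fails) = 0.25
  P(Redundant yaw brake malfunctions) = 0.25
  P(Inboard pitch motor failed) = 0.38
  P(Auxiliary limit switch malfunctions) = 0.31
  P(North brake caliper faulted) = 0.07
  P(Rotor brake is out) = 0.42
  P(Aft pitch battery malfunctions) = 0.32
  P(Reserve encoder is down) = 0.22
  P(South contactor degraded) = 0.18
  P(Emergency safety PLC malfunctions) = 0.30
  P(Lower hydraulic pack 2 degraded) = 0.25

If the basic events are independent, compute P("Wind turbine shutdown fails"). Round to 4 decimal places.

P(Yaw brake inoperative) [OR] = 1 − (1−0.25) × (1−0.25) × (1−0.38) = 0.651250
P(Safety chain unavailable) [AND] = 0.07 × 0.42 × 0.32 = 0.009408
P(Rotor brake fails) [OR] = 1 − (1−0.31) × (1−0.009408) × (1−0.22) = 0.466863
P(Pitch system fails) [OR] = 1 − (1−0.466863) × (1−0.18) = 0.562828
P(Emergency stop inoperative) [AND] = 0.651250 × 0.562828 = 0.366542
P(Converter path lost) [AND] = 0.30 × 0.25 = 0.075000
P(Wind turbine shutdown fails) [AND] = 0.366542 × 0.075000 = 0.027491
Rounded to 4 decimal places: P(Wind turbine shutdown fails) ≈ 0.0275.

0.0275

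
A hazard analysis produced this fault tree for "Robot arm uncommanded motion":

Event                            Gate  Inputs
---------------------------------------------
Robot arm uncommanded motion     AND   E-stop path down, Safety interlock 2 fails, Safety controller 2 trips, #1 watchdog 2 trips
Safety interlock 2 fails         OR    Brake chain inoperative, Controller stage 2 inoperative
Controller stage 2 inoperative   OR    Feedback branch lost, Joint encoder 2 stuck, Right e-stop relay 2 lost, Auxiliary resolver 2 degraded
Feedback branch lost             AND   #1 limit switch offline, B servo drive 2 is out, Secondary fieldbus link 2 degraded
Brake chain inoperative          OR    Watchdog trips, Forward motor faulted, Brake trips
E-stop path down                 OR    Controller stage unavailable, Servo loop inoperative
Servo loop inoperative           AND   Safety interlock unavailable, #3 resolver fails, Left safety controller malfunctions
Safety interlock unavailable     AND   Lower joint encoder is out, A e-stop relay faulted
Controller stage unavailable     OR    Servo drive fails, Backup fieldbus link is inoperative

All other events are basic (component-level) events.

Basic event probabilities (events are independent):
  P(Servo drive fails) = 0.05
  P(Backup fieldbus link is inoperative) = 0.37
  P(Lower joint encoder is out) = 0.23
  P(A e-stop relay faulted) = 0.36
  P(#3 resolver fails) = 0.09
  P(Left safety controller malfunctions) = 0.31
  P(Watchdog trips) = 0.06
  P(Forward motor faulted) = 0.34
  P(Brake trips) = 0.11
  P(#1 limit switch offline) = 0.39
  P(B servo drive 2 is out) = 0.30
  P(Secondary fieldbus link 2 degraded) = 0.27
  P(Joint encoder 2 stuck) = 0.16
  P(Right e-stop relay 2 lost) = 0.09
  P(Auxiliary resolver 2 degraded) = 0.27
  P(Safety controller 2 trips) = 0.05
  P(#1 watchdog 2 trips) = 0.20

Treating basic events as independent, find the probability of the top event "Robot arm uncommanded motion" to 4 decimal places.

P(Controller stage unavailable) [OR] = 1 − (1−0.05) × (1−0.37) = 0.401500
P(Safety interlock unavailable) [AND] = 0.23 × 0.36 = 0.082800
P(Servo loop inoperative) [AND] = 0.082800 × 0.09 × 0.31 = 0.002310
P(E-stop path down) [OR] = 1 − (1−0.401500) × (1−0.002310) = 0.402883
P(Brake chain inoperative) [OR] = 1 − (1−0.06) × (1−0.34) × (1−0.11) = 0.447844
P(Feedback branch lost) [AND] = 0.39 × 0.30 × 0.27 = 0.031590
P(Controller stage 2 inoperative) [OR] = 1 − (1−0.031590) × (1−0.16) × (1−0.09) × (1−0.27) = 0.459616
P(Safety interlock 2 fails) [OR] = 1 − (1−0.447844) × (1−0.459616) = 0.701624
P(Robot arm uncommanded motion) [AND] = 0.402883 × 0.701624 × 0.05 × 0.20 = 0.002827
Rounded to 4 decimal places: P(Robot arm uncommanded motion) ≈ 0.0028.

0.0028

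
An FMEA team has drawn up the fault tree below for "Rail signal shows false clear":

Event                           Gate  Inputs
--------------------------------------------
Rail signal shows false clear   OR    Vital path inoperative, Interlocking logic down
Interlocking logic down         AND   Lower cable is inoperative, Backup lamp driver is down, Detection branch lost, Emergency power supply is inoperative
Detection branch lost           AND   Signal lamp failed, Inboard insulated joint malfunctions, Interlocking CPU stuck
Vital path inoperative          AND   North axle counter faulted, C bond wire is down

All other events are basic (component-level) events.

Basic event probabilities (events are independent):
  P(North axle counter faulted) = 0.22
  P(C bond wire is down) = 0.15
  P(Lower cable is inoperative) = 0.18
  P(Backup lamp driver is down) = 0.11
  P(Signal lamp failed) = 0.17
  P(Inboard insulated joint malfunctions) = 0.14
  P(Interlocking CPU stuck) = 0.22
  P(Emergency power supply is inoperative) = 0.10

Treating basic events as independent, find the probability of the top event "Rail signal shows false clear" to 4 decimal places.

P(Vital path inoperative) [AND] = 0.22 × 0.15 = 0.033000
P(Detection branch lost) [AND] = 0.17 × 0.14 × 0.22 = 0.005236
P(Interlocking logic down) [AND] = 0.18 × 0.11 × 0.005236 × 0.10 = 0.000010
P(Rail signal shows false clear) [OR] = 1 − (1−0.033000) × (1−0.000010) = 0.033010
Rounded to 4 decimal places: P(Rail signal shows false clear) ≈ 0.0330.

0.0330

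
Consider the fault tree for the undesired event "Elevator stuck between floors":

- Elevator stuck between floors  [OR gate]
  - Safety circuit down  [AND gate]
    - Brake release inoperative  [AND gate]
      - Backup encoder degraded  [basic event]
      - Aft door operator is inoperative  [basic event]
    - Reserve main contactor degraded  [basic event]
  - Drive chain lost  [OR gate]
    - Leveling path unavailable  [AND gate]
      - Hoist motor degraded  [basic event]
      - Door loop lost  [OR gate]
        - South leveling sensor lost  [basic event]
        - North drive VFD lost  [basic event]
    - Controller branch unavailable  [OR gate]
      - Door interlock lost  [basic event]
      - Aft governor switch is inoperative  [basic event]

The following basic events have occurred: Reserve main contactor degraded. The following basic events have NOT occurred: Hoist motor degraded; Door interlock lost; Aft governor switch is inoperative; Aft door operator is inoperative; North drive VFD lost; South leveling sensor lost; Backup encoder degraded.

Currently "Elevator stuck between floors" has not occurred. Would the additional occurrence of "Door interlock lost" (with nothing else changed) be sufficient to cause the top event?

Counterfactual: set "Door interlock lost" to occurred.
Brake release inoperative [AND]: Backup encoder degraded=not, Aft door operator is inoperative=not → not all inputs occur → does not occur.
Safety circuit down [AND]: Brake release inoperative=not, Reserve main contactor degraded=occurs → not all inputs occur → does not occur.
Door loop lost [OR]: South leveling sensor lost=not, North drive VFD lost=not → no input occurs → does not occur.
Leveling path unavailable [AND]: Hoist motor degraded=not, Door loop lost=not → not all inputs occur → does not occur.
Controller branch unavailable [OR]: Door interlock lost=occurs, Aft governor switch is inoperative=not → at least one input occurs → occurs.
Drive chain lost [OR]: Leveling path unavailable=not, Controller branch unavailable=occurs → at least one input occurs → occurs.
Elevator stuck between floors [OR]: Safety circuit down=not, Drive chain lost=occurs → at least one input occurs → occurs.

Yes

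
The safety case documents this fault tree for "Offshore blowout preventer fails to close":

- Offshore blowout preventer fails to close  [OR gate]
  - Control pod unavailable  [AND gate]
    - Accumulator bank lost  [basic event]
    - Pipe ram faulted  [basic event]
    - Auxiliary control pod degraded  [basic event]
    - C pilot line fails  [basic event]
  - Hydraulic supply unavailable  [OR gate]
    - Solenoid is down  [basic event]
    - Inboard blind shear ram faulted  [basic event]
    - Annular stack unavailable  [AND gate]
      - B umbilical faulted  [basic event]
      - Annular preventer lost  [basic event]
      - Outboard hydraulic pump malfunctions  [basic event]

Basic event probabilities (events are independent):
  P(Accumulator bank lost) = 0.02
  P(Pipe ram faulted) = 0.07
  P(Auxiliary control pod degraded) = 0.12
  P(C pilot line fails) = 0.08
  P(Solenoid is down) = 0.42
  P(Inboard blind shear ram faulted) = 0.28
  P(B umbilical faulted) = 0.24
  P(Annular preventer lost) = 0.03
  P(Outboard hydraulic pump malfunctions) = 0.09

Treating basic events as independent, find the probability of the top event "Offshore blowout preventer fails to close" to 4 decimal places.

0.5827

P(Control pod unavailable) [AND] = 0.02 × 0.07 × 0.12 × 0.08 = 0.000013
P(Annular stack unavailable) [AND] = 0.24 × 0.03 × 0.09 = 0.000648
P(Hydraulic supply unavailable) [OR] = 1 − (1−0.42) × (1−0.28) × (1−0.000648) = 0.582671
P(Offshore blowout preventer fails to close) [OR] = 1 − (1−0.000013) × (1−0.582671) = 0.582676
Rounded to 4 decimal places: P(Offshore blowout preventer fails to close) ≈ 0.5827.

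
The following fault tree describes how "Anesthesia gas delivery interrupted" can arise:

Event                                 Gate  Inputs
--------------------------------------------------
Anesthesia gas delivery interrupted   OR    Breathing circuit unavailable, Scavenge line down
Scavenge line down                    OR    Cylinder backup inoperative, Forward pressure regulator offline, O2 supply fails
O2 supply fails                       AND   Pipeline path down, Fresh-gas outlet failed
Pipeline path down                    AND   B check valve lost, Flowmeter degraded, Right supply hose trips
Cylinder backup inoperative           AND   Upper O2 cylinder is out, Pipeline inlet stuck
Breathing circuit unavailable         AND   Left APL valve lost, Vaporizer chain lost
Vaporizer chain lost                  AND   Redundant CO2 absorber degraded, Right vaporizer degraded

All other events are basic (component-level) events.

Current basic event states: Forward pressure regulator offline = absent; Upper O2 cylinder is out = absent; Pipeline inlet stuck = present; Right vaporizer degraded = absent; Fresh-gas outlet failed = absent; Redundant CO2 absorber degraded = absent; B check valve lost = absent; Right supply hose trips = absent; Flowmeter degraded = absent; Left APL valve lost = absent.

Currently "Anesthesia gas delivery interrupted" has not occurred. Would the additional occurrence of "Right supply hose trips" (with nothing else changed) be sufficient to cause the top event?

No

Counterfactual: set "Right supply hose trips" to occurred.
Vaporizer chain lost [AND]: Redundant CO2 absorber degraded=not, Right vaporizer degraded=not → not all inputs occur → does not occur.
Breathing circuit unavailable [AND]: Left APL valve lost=not, Vaporizer chain lost=not → not all inputs occur → does not occur.
Cylinder backup inoperative [AND]: Upper O2 cylinder is out=not, Pipeline inlet stuck=occurs → not all inputs occur → does not occur.
Pipeline path down [AND]: B check valve lost=not, Flowmeter degraded=not, Right supply hose trips=occurs → not all inputs occur → does not occur.
O2 supply fails [AND]: Pipeline path down=not, Fresh-gas outlet failed=not → not all inputs occur → does not occur.
Scavenge line down [OR]: Cylinder backup inoperative=not, Forward pressure regulator offline=not, O2 supply fails=not → no input occurs → does not occur.
Anesthesia gas delivery interrupted [OR]: Breathing circuit unavailable=not, Scavenge line down=not → no input occurs → does not occur.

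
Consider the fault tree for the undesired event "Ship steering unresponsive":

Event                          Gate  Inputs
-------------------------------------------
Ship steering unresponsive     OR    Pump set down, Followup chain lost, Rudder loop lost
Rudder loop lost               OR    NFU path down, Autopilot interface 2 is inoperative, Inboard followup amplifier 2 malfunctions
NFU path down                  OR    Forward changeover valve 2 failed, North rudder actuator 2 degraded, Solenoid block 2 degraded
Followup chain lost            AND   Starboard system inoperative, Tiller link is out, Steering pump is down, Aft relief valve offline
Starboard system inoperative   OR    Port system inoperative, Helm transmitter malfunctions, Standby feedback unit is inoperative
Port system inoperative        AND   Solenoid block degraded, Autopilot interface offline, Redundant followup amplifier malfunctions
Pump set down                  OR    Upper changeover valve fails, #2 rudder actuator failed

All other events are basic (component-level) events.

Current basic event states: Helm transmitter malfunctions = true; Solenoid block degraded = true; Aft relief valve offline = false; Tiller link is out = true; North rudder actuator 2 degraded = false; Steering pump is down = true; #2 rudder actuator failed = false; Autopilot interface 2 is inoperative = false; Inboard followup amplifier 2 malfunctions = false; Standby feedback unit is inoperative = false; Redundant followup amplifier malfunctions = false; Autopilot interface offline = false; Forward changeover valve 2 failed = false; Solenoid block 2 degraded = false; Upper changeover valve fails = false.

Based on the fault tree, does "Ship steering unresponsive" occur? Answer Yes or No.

Pump set down [OR]: Upper changeover valve fails=not, #2 rudder actuator failed=not → no input occurs → does not occur.
Port system inoperative [AND]: Solenoid block degraded=occurs, Autopilot interface offline=not, Redundant followup amplifier malfunctions=not → not all inputs occur → does not occur.
Starboard system inoperative [OR]: Port system inoperative=not, Helm transmitter malfunctions=occurs, Standby feedback unit is inoperative=not → at least one input occurs → occurs.
Followup chain lost [AND]: Starboard system inoperative=occurs, Tiller link is out=occurs, Steering pump is down=occurs, Aft relief valve offline=not → not all inputs occur → does not occur.
NFU path down [OR]: Forward changeover valve 2 failed=not, North rudder actuator 2 degraded=not, Solenoid block 2 degraded=not → no input occurs → does not occur.
Rudder loop lost [OR]: NFU path down=not, Autopilot interface 2 is inoperative=not, Inboard followup amplifier 2 malfunctions=not → no input occurs → does not occur.
Ship steering unresponsive [OR]: Pump set down=not, Followup chain lost=not, Rudder loop lost=not → no input occurs → does not occur.

No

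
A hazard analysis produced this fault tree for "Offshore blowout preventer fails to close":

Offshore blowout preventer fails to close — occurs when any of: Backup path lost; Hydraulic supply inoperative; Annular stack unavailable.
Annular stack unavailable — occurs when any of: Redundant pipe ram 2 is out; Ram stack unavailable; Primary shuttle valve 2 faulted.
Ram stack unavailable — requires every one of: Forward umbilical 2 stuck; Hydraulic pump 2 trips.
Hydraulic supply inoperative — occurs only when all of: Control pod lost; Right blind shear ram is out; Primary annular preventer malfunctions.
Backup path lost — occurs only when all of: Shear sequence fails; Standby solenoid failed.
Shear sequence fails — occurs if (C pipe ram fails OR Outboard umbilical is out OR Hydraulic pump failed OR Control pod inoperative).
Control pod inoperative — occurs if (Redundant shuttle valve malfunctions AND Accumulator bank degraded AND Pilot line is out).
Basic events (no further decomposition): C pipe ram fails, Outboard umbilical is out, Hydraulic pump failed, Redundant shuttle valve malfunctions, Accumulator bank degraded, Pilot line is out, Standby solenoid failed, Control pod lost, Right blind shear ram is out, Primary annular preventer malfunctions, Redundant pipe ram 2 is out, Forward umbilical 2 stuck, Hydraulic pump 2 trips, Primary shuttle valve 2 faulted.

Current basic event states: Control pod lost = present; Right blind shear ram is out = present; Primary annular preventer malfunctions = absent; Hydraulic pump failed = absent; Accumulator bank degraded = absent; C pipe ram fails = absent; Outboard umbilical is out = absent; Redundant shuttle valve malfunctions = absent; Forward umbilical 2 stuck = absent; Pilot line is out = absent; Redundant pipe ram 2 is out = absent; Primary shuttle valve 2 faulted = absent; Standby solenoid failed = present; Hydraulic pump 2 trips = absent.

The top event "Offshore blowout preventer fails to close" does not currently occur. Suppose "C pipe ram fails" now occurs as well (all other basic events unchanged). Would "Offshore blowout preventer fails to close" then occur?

Counterfactual: set "C pipe ram fails" to occurred.
Control pod inoperative [AND]: Redundant shuttle valve malfunctions=not, Accumulator bank degraded=not, Pilot line is out=not → not all inputs occur → does not occur.
Shear sequence fails [OR]: C pipe ram fails=occurs, Outboard umbilical is out=not, Hydraulic pump failed=not, Control pod inoperative=not → at least one input occurs → occurs.
Backup path lost [AND]: Shear sequence fails=occurs, Standby solenoid failed=occurs → all inputs occur → occurs.
Hydraulic supply inoperative [AND]: Control pod lost=occurs, Right blind shear ram is out=occurs, Primary annular preventer malfunctions=not → not all inputs occur → does not occur.
Ram stack unavailable [AND]: Forward umbilical 2 stuck=not, Hydraulic pump 2 trips=not → not all inputs occur → does not occur.
Annular stack unavailable [OR]: Redundant pipe ram 2 is out=not, Ram stack unavailable=not, Primary shuttle valve 2 faulted=not → no input occurs → does not occur.
Offshore blowout preventer fails to close [OR]: Backup path lost=occurs, Hydraulic supply inoperative=not, Annular stack unavailable=not → at least one input occurs → occurs.

Yes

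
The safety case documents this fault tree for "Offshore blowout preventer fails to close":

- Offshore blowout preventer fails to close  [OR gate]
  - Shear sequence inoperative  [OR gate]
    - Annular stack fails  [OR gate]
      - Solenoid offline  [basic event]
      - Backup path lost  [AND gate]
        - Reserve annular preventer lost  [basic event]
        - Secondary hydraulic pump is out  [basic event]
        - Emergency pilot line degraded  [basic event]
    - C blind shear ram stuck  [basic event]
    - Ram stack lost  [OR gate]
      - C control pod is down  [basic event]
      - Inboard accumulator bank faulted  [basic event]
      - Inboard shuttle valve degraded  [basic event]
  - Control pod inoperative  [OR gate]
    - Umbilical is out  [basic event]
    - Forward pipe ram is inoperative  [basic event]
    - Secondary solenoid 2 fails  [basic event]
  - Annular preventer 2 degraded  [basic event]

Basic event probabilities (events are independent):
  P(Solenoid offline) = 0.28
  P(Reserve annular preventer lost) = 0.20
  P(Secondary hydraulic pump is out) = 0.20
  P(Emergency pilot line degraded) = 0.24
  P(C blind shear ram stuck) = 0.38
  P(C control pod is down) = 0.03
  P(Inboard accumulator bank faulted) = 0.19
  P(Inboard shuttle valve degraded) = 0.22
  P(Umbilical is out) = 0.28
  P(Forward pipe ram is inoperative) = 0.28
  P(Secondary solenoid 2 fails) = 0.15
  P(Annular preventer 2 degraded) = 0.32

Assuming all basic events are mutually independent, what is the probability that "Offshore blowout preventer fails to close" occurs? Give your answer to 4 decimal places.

0.9188

P(Backup path lost) [AND] = 0.20 × 0.20 × 0.24 = 0.009600
P(Annular stack fails) [OR] = 1 − (1−0.28) × (1−0.009600) = 0.286912
P(Ram stack lost) [OR] = 1 − (1−0.03) × (1−0.19) × (1−0.22) = 0.387154
P(Shear sequence inoperative) [OR] = 1 − (1−0.286912) × (1−0.38) × (1−0.387154) = 0.729052
P(Control pod inoperative) [OR] = 1 − (1−0.28) × (1−0.28) × (1−0.15) = 0.559360
P(Offshore blowout preventer fails to close) [OR] = 1 − (1−0.729052) × (1−0.559360) × (1−0.32) = 0.918814
Rounded to 4 decimal places: P(Offshore blowout preventer fails to close) ≈ 0.9188.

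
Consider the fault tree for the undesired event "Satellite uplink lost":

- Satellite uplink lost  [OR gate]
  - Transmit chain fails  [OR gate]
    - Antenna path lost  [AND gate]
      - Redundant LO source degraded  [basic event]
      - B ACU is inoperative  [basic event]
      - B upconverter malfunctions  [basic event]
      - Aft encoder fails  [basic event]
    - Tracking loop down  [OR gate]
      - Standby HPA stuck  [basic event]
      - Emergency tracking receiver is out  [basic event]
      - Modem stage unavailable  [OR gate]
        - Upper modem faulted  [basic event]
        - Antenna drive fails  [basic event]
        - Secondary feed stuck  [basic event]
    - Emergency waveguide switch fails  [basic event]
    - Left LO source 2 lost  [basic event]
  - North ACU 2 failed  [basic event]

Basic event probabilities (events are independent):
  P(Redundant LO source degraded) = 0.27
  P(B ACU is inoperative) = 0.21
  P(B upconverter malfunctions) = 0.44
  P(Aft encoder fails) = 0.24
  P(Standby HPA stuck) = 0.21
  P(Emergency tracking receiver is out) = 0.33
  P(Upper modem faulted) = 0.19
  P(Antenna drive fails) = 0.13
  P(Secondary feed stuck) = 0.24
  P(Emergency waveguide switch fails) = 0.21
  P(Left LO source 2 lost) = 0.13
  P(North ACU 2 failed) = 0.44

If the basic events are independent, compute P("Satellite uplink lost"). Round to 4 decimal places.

P(Antenna path lost) [AND] = 0.27 × 0.21 × 0.44 × 0.24 = 0.005988
P(Modem stage unavailable) [OR] = 1 − (1−0.19) × (1−0.13) × (1−0.24) = 0.464428
P(Tracking loop down) [OR] = 1 − (1−0.21) × (1−0.33) × (1−0.464428) = 0.716522
P(Transmit chain fails) [OR] = 1 − (1−0.005988) × (1−0.716522) × (1−0.21) × (1−0.13) = 0.806332
P(Satellite uplink lost) [OR] = 1 − (1−0.806332) × (1−0.44) = 0.891546
Rounded to 4 decimal places: P(Satellite uplink lost) ≈ 0.8915.

0.8915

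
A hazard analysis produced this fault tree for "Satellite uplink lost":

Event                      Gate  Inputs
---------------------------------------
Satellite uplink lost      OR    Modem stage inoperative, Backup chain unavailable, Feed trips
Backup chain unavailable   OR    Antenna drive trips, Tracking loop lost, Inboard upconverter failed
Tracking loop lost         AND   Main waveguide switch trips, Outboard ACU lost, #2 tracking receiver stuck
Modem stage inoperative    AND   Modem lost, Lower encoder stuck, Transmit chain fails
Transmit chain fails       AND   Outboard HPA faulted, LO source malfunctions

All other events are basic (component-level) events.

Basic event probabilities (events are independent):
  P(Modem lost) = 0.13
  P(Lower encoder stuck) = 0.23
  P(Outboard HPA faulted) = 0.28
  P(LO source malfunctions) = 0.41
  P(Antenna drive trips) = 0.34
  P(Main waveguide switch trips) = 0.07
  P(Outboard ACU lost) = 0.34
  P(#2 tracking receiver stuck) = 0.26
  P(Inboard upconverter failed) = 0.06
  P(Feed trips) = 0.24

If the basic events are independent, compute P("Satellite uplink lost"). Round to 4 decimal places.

0.5330

P(Transmit chain fails) [AND] = 0.28 × 0.41 = 0.114800
P(Modem stage inoperative) [AND] = 0.13 × 0.23 × 0.114800 = 0.003433
P(Tracking loop lost) [AND] = 0.07 × 0.34 × 0.26 = 0.006188
P(Backup chain unavailable) [OR] = 1 − (1−0.34) × (1−0.006188) × (1−0.06) = 0.383439
P(Satellite uplink lost) [OR] = 1 − (1−0.003433) × (1−0.383439) × (1−0.24) = 0.533022
Rounded to 4 decimal places: P(Satellite uplink lost) ≈ 0.5330.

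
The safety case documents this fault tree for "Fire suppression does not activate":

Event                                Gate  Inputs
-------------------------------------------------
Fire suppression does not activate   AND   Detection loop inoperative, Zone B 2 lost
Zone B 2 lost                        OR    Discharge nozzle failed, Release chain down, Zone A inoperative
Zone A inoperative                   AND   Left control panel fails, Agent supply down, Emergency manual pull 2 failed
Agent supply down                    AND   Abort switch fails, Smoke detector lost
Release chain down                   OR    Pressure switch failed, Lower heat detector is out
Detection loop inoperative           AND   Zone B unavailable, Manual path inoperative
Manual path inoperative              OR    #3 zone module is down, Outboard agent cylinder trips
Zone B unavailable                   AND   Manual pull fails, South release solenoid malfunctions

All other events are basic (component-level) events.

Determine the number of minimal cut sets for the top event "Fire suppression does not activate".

Zone B unavailable [AND]: one cut set from each child combined → 1 × 1 = 1 cut set(s).
Manual path inoperative [OR]: union of children's cut sets → 2 cut set(s).
Detection loop inoperative [AND]: one cut set from each child combined → 1 × 2 = 2 cut set(s).
Release chain down [OR]: union of children's cut sets → 2 cut set(s).
Agent supply down [AND]: one cut set from each child combined → 1 × 1 = 1 cut set(s).
Zone A inoperative [AND]: one cut set from each child combined → 1 × 1 × 1 = 1 cut set(s).
Zone B 2 lost [OR]: union of children's cut sets → 4 cut set(s).
Fire suppression does not activate [AND]: one cut set from each child combined → 2 × 4 = 8 cut set(s).
Minimal cut sets: {#3 zone module is down, Discharge nozzle failed, Manual pull fails, South release solenoid malfunctions}; {#3 zone module is down, Manual pull fails, Pressure switch failed, South release solenoid malfunctions}; {#3 zone module is down, Lower heat detector is out, Manual pull fails, South release solenoid malfunctions}; {#3 zone module is down, Abort switch fails, Emergency manual pull 2 failed, Left control panel fails, Manual pull fails, Smoke detector lost, South release solenoid malfunctions}; {Discharge nozzle failed, Manual pull fails, Outboard agent cylinder trips, South release solenoid malfunctions}; {Manual pull fails, Outboard agent cylinder trips, Pressure switch failed, South release solenoid malfunctions}; {Lower heat detector is out, Manual pull fails, Outboard agent cylinder trips, South release solenoid malfunctions}; {Abort switch fails, Emergency manual pull 2 failed, Left control panel fails, Manual pull fails, Outboard agent cylinder trips, Smoke detector lost, South release solenoid malfunctions}.

8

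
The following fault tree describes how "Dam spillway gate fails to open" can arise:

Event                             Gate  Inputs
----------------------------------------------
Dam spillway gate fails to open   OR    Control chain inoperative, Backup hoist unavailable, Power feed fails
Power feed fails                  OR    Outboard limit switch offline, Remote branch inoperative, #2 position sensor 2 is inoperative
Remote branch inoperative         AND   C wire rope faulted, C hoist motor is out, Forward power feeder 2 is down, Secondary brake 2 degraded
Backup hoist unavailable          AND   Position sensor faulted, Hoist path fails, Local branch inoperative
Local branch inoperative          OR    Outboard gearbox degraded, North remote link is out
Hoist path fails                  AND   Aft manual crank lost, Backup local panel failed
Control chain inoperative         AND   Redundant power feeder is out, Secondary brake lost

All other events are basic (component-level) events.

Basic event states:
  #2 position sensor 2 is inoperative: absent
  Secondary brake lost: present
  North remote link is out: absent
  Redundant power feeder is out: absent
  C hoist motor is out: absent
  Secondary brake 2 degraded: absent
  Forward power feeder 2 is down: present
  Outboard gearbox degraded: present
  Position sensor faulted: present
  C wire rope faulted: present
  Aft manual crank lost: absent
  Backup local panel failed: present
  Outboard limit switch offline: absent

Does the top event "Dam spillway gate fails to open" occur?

Control chain inoperative [AND]: Redundant power feeder is out=not, Secondary brake lost=occurs → not all inputs occur → does not occur.
Hoist path fails [AND]: Aft manual crank lost=not, Backup local panel failed=occurs → not all inputs occur → does not occur.
Local branch inoperative [OR]: Outboard gearbox degraded=occurs, North remote link is out=not → at least one input occurs → occurs.
Backup hoist unavailable [AND]: Position sensor faulted=occurs, Hoist path fails=not, Local branch inoperative=occurs → not all inputs occur → does not occur.
Remote branch inoperative [AND]: C wire rope faulted=occurs, C hoist motor is out=not, Forward power feeder 2 is down=occurs, Secondary brake 2 degraded=not → not all inputs occur → does not occur.
Power feed fails [OR]: Outboard limit switch offline=not, Remote branch inoperative=not, #2 position sensor 2 is inoperative=not → no input occurs → does not occur.
Dam spillway gate fails to open [OR]: Control chain inoperative=not, Backup hoist unavailable=not, Power feed fails=not → no input occurs → does not occur.

No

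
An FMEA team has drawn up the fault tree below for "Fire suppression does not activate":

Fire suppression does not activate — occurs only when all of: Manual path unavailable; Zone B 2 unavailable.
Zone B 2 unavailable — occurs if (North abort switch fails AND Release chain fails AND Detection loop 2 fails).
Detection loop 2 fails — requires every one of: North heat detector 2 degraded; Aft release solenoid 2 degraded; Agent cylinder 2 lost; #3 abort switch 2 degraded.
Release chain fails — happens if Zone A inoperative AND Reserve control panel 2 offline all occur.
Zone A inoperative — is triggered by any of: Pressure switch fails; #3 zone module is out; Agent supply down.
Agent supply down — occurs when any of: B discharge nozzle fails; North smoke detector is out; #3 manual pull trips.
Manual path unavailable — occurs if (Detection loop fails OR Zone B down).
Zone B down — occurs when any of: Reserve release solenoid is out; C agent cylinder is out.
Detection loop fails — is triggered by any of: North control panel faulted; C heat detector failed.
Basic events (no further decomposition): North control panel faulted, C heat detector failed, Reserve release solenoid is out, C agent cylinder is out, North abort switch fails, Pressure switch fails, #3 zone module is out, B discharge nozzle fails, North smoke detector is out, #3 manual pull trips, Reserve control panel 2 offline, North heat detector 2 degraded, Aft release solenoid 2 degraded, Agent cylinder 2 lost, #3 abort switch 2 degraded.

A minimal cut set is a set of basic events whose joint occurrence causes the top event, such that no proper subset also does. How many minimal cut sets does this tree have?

Detection loop fails [OR]: union of children's cut sets → 2 cut set(s).
Zone B down [OR]: union of children's cut sets → 2 cut set(s).
Manual path unavailable [OR]: union of children's cut sets → 4 cut set(s).
Agent supply down [OR]: union of children's cut sets → 3 cut set(s).
Zone A inoperative [OR]: union of children's cut sets → 5 cut set(s).
Release chain fails [AND]: one cut set from each child combined → 5 × 1 = 5 cut set(s).
Detection loop 2 fails [AND]: one cut set from each child combined → 1 × 1 × 1 × 1 = 1 cut set(s).
Zone B 2 unavailable [AND]: one cut set from each child combined → 1 × 5 × 1 = 5 cut set(s).
Fire suppression does not activate [AND]: one cut set from each child combined → 4 × 5 = 20 cut set(s).

20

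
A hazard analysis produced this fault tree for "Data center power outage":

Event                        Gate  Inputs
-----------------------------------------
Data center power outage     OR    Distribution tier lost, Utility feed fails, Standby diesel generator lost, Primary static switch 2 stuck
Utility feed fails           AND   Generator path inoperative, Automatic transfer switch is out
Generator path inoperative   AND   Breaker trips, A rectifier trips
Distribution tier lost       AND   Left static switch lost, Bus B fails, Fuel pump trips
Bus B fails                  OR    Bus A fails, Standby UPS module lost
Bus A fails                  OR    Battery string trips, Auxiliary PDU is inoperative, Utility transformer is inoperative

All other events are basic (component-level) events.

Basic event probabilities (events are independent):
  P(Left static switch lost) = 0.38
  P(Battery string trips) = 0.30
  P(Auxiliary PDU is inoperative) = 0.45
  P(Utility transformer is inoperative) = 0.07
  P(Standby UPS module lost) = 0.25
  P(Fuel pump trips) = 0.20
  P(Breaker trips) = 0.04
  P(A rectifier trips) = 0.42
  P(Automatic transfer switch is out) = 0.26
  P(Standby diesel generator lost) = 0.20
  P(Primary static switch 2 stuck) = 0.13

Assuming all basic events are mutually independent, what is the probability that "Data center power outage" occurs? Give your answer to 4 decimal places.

P(Bus A fails) [OR] = 1 − (1−0.30) × (1−0.45) × (1−0.07) = 0.641950
P(Bus B fails) [OR] = 1 − (1−0.641950) × (1−0.25) = 0.731463
P(Distribution tier lost) [AND] = 0.38 × 0.731463 × 0.20 = 0.055591
P(Generator path inoperative) [AND] = 0.04 × 0.42 = 0.016800
P(Utility feed fails) [AND] = 0.016800 × 0.26 = 0.004368
P(Data center power outage) [OR] = 1 − (1−0.055591) × (1−0.004368) × (1−0.20) × (1−0.13) = 0.345562
Rounded to 4 decimal places: P(Data center power outage) ≈ 0.3456.

0.3456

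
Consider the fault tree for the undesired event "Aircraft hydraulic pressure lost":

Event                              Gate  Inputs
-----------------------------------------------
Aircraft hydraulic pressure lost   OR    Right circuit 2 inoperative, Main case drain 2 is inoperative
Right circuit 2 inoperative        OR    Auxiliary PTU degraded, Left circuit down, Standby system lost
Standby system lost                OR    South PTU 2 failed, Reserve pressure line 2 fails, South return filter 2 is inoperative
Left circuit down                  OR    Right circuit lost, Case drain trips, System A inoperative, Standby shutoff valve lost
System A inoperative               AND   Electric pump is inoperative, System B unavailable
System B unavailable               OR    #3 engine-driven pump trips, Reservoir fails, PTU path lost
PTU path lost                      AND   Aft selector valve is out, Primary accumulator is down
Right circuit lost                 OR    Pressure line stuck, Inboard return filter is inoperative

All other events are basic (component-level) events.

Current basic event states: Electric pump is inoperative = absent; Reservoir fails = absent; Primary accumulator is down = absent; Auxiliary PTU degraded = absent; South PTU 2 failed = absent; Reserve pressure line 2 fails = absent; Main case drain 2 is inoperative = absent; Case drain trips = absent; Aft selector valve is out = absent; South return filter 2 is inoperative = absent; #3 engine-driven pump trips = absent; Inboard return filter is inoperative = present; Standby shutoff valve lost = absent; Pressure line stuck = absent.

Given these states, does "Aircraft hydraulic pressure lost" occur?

Yes

Right circuit lost [OR]: Pressure line stuck=not, Inboard return filter is inoperative=occurs → at least one input occurs → occurs.
PTU path lost [AND]: Aft selector valve is out=not, Primary accumulator is down=not → not all inputs occur → does not occur.
System B unavailable [OR]: #3 engine-driven pump trips=not, Reservoir fails=not, PTU path lost=not → no input occurs → does not occur.
System A inoperative [AND]: Electric pump is inoperative=not, System B unavailable=not → not all inputs occur → does not occur.
Left circuit down [OR]: Right circuit lost=occurs, Case drain trips=not, System A inoperative=not, Standby shutoff valve lost=not → at least one input occurs → occurs.
Standby system lost [OR]: South PTU 2 failed=not, Reserve pressure line 2 fails=not, South return filter 2 is inoperative=not → no input occurs → does not occur.
Right circuit 2 inoperative [OR]: Auxiliary PTU degraded=not, Left circuit down=occurs, Standby system lost=not → at least one input occurs → occurs.
Aircraft hydraulic pressure lost [OR]: Right circuit 2 inoperative=occurs, Main case drain 2 is inoperative=not → at least one input occurs → occurs.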